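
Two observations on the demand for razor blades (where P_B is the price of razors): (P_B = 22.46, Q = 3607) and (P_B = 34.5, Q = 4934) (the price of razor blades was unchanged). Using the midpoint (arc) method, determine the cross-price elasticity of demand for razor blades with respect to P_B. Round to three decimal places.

ΔQ_A = 4934 − 3607 = 1327; ΔP_B = 34.5 − 22.46 = 12.04.
Midpoints: Q̄_A = 4270.5, P̄_B = 28.48.
ε = (ΔQ_A/Q̄_A)/(ΔP_B/P̄_B) = (1327/4270.5)/(12.04/28.48) ≈ 0.735.
ε > 0: razor blades and razors are substitutes.

0.735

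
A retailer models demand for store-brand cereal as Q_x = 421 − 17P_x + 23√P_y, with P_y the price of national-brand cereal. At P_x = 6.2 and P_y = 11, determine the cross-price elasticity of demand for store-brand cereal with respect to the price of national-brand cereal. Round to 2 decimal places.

0.10

At P_x = 6.2 and P_y = 11: Q_x = 391.882.
∂Q_x/∂P_y = 23/(2√P_y) = 23/(2√11) = 3.4674.
ε = (∂Q_x/∂P_y)(P_y/Q_x) = 3.4674 × (11/391.882) ≈ 0.10.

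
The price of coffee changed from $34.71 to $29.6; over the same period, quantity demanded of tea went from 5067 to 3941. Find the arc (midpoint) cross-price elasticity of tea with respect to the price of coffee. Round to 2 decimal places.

ΔQ_A = 3941 − 5067 = -1126; ΔP_B = 29.6 − 34.71 = -5.11.
Midpoints: Q̄_A = 4504.0, P̄_B = 32.16.
ε = (ΔQ_A/Q̄_A)/(ΔP_B/P̄_B) = (-1126/4504.0)/(-5.11/32.16) ≈ 1.57.
ε > 0: tea and coffee are substitutes.

1.57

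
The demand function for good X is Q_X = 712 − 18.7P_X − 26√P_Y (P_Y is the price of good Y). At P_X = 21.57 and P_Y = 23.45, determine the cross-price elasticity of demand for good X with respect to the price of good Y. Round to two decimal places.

At P_X = 21.57 and P_Y = 23.45: Q_X = 182.735.
∂Q_X/∂P_Y = -26/(2√P_Y) = -26/(2√23.45) = -2.6846.
ε = (∂Q_X/∂P_Y)(P_Y/Q_X) = -2.6846 × (23.45/182.735) ≈ -0.34.

-0.34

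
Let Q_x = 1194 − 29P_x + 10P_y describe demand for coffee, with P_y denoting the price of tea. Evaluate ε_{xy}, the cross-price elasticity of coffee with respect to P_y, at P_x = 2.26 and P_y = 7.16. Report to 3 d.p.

At P_x = 2.26 and P_y = 7.16: Q_x = 1200.06.
∂Q_x/∂P_y = 10.
ε = (∂Q_x/∂P_y)(P_y/Q_x) = 10 × (7.16/1200.06) ≈ 0.060.
Since ε > 0, coffee and tea are substitutes.

0.060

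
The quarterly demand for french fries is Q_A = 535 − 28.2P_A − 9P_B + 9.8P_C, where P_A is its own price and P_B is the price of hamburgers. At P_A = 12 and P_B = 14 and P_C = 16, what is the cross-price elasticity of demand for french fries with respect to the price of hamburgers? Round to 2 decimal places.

At P_A = 12 and P_B = 14 and P_C = 16: Q_A = 227.4.
∂Q_A/∂P_B = -9.
ε = (∂Q_A/∂P_B)(P_B/Q_A) = -9 × (14/227.4) ≈ -0.55.

-0.55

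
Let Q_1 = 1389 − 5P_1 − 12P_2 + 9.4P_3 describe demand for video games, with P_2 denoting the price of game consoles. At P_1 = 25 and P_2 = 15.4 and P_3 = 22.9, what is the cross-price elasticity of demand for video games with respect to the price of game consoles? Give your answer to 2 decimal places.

-0.14

At P_1 = 25 and P_2 = 15.4 and P_3 = 22.9: Q_1 = 1294.46.
∂Q_1/∂P_2 = -12.
ε = (∂Q_1/∂P_2)(P_2/Q_1) = -12 × (15.4/1294.46) ≈ -0.14.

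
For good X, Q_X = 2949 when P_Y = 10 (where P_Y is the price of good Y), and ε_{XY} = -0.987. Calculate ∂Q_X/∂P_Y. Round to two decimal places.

ε = (∂Q_X/∂P_Y)·(P_Y/Q_X) ⇒ ∂Q_X/∂P_Y = ε·Q_X/P_Y = -0.987 × 2949/10 ≈ -291.07.

-291.07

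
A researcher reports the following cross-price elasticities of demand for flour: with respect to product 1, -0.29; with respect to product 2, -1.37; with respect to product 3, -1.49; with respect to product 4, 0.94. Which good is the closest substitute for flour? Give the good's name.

product 4

Substitutes have ε > 0. Among the positive values, 0.94 (product 4) is largest.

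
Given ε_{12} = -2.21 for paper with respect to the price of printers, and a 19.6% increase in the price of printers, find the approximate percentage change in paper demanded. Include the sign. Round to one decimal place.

-43.3%

%ΔQ ≈ ε × %ΔP of printers = -2.21 × (19.6%) = -43.3%.
Demand for paper falls by about 43.3%.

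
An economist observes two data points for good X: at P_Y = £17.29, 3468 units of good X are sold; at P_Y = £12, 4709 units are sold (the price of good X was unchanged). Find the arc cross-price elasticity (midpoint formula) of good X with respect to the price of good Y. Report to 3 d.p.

ΔQ_X = 4709 − 3468 = 1241; ΔP_Y = 12 − 17.29 = -5.29.
Midpoints: Q̄_X = 4088.5, P̄_Y = 14.64.
ε = (ΔQ_X/Q̄_X)/(ΔP_Y/P̄_Y) = (1241/4088.5)/(-5.29/14.64) ≈ -0.840.

-0.840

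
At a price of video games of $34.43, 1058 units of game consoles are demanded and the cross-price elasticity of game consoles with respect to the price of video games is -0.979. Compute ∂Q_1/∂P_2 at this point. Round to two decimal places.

ε = (∂Q_1/∂P_2)·(P_2/Q_1) ⇒ ∂Q_1/∂P_2 = ε·Q_1/P_2 = -0.979 × 1058/34.43 ≈ -30.08.

-30.08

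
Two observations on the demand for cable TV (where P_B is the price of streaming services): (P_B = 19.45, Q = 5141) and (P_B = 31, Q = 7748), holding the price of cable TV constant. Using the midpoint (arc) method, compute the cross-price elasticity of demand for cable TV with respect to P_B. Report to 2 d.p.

ΔQ_A = 7748 − 5141 = 2607; ΔP_B = 31 − 19.45 = 11.55.
Midpoints: Q̄_A = 6444.5, P̄_B = 25.23.
ε = (ΔQ_A/Q̄_A)/(ΔP_B/P̄_B) = (2607/6444.5)/(11.55/25.23) ≈ 0.88.

0.88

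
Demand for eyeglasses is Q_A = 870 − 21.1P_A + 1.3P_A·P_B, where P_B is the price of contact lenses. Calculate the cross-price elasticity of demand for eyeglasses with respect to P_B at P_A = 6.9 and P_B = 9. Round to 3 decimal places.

0.100

At P_A = 6.9 and P_B = 9: Q_A = 805.14.
∂Q_A/∂P_B = 1.3P_A = 1.3(6.9) = 8.9700.
ε = (∂Q_A/∂P_B)(P_B/Q_A) = 8.9700 × (9/805.14) ≈ 0.100.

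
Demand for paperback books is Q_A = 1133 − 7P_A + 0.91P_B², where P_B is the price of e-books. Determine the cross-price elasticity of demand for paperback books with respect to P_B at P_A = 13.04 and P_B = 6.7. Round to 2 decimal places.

0.08

At P_A = 13.04 and P_B = 6.7: Q_A = 1082.570.
∂Q_A/∂P_B = 1.82P_B = 1.82(6.7) = 12.1940.
ε = (∂Q_A/∂P_B)(P_B/Q_A) = 12.1940 × (6.7/1082.570) ≈ 0.08.
ε > 0: substitutes.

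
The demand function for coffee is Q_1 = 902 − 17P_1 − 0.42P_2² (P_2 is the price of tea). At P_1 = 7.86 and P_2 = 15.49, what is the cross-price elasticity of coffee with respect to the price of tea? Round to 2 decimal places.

-0.30

At P_1 = 7.86 and P_2 = 15.49: Q_1 = 667.605.
∂Q_1/∂P_2 = -0.84P_2 = -0.84(15.49) = -13.0116.
ε = (∂Q_1/∂P_2)(P_2/Q_1) = -13.0116 × (15.49/667.605) ≈ -0.30.
ε < 0: complements.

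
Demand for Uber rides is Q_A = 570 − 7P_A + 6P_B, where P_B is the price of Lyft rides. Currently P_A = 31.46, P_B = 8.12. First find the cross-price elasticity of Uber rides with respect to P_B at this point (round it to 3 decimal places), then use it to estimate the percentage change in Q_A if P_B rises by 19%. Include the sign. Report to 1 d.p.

2.3%

At P_A = 31.46, P_B = 8.12: Q_A = 398.5.
∂Q_A/∂P_B = 6.
ε = (∂Q_A/∂P_B)(P_B/Q_A) = 6.0000 × 8.12/398.5 ≈ 0.122.
%ΔQ_A ≈ ε × %ΔP_B = 0.122 × (19%) = 2.3%.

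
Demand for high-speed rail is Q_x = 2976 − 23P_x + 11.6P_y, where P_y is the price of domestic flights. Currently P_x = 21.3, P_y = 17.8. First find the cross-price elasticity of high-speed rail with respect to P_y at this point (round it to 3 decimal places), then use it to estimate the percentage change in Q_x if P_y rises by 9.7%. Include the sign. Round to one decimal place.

0.7%

At P_x = 21.3, P_y = 17.8: Q_x = 2692.58.
∂Q_x/∂P_y = 11.6.
ε = (∂Q_x/∂P_y)(P_y/Q_x) = 11.6000 × 17.8/2692.58 ≈ 0.077.
%ΔQ_x ≈ ε × %ΔP_y = 0.077 × (9.7%) = 0.7%.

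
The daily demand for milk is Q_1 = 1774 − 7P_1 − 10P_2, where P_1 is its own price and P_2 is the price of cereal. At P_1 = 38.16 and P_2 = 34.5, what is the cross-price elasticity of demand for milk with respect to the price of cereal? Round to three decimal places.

At P_1 = 38.16 and P_2 = 34.5: Q_1 = 1161.88.
∂Q_1/∂P_2 = -10.
ε = (∂Q_1/∂P_2)(P_2/Q_1) = -10 × (34.5/1161.88) ≈ -0.297.
Since ε < 0, milk and cereal are complements.

-0.297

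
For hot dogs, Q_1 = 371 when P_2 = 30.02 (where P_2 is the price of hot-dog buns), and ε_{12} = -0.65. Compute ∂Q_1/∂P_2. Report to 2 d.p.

-8.03

ε = (∂Q_1/∂P_2)·(P_2/Q_1) ⇒ ∂Q_1/∂P_2 = ε·Q_1/P_2 = -0.65 × 371/30.02 ≈ -8.03.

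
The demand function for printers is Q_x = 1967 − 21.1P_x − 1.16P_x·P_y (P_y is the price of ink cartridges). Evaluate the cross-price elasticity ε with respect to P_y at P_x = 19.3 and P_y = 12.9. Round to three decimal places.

-0.227

At P_x = 19.3 and P_y = 12.9: Q_x = 1270.965.
∂Q_x/∂P_y = -1.16P_x = -1.16(19.3) = -22.3880.
ε = (∂Q_x/∂P_y)(P_y/Q_x) = -22.3880 × (12.9/1270.965) ≈ -0.227.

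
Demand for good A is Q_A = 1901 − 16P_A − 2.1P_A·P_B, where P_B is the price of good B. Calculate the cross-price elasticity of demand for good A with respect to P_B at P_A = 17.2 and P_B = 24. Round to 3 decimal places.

At P_A = 17.2 and P_B = 24: Q_A = 758.92.
∂Q_A/∂P_B = -2.1P_A = -2.1(17.2) = -36.1200.
ε = (∂Q_A/∂P_B)(P_B/Q_A) = -36.1200 × (24/758.92) ≈ -1.142.
ε < 0: complements.

-1.142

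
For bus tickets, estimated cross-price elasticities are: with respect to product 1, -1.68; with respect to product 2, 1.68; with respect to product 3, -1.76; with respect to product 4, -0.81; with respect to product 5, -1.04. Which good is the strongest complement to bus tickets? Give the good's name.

product 3

Complements have ε < 0. The most negative value is -1.76 (product 3).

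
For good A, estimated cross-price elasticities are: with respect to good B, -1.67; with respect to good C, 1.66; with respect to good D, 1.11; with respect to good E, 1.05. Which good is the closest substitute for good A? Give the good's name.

good C

Substitutes have ε > 0. Among the positive values, 1.66 (good C) is largest.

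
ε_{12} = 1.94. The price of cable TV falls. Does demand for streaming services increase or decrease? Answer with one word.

decrease

ε > 0 and the price of cable TV falls, so the quantity of streaming services moves in the same direction: it decreases.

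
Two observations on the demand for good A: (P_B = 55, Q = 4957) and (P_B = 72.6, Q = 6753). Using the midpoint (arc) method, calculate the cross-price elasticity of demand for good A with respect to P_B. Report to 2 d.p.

ΔQ_A = 6753 − 4957 = 1796; ΔP_B = 72.6 − 55 = 17.6.
Midpoints: Q̄_A = 5855.0, P̄_B = 63.80.
ε = (ΔQ_A/Q̄_A)/(ΔP_B/P̄_B) = (1796/5855.0)/(17.6/63.80) ≈ 1.11.
ε > 0: good A and good B are substitutes.

1.11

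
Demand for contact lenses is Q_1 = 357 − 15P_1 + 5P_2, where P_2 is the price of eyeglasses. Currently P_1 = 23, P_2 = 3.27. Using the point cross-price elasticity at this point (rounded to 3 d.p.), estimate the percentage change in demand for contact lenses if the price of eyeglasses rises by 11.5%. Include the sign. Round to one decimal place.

At P_1 = 23, P_2 = 3.27: Q_1 = 28.35.
∂Q_1/∂P_2 = 5.
ε = (∂Q_1/∂P_2)(P_2/Q_1) = 5.0000 × 3.27/28.35 ≈ 0.577.
%ΔQ_1 ≈ ε × %ΔP_2 = 0.577 × (11.5%) = 6.6%.

6.6%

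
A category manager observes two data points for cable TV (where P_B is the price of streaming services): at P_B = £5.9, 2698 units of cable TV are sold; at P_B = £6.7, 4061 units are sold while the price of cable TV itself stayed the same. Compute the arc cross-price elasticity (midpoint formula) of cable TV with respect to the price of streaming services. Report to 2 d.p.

ΔQ_A = 4061 − 2698 = 1363; ΔP_B = 6.7 − 5.9 = 0.8.
Midpoints: Q̄_A = 3379.5, P̄_B = 6.30.
ε = (ΔQ_A/Q̄_A)/(ΔP_B/P̄_B) = (1363/3379.5)/(0.8/6.30) ≈ 3.18.
ε > 0: cable TV and streaming services are substitutes.

3.18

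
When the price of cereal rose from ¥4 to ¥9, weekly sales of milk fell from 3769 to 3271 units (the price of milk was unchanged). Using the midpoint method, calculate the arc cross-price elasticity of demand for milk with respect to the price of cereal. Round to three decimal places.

ΔQ_A = 3271 − 3769 = -498; ΔP_B = 9 − 4 = 5.
Midpoints: Q̄_A = 3520.0, P̄_B = 6.50.
ε = (ΔQ_A/Q̄_A)/(ΔP_B/P̄_B) = (-498/3520.0)/(5/6.50) ≈ -0.184.
ε < 0: milk and cereal are complements.

-0.184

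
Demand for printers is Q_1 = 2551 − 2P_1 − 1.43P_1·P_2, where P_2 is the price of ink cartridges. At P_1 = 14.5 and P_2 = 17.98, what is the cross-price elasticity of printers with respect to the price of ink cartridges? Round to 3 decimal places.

-0.173

At P_1 = 14.5 and P_2 = 17.98: Q_1 = 2149.185.
∂Q_1/∂P_2 = -1.43P_1 = -1.43(14.5) = -20.7350.
ε = (∂Q_1/∂P_2)(P_2/Q_1) = -20.7350 × (17.98/2149.185) ≈ -0.173.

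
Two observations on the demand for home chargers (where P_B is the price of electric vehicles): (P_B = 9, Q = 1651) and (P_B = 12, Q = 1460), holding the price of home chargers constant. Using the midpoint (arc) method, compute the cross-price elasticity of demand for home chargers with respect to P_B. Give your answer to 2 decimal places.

ΔQ_A = 1460 − 1651 = -191; ΔP_B = 12 − 9 = 3.
Midpoints: Q̄_A = 1555.5, P̄_B = 10.50.
ε = (ΔQ_A/Q̄_A)/(ΔP_B/P̄_B) = (-191/1555.5)/(3/10.50) ≈ -0.43.
ε < 0: home chargers and electric vehicles are complements.

-0.43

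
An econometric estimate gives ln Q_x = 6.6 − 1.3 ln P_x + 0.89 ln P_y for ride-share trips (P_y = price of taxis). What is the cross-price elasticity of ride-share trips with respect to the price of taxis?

0.89

In a log-linear (constant-elasticity) demand function, the coefficient on ln P_y is the cross-price elasticity.
ε = 0.89. Positive, so ride-share trips and taxis are substitutes.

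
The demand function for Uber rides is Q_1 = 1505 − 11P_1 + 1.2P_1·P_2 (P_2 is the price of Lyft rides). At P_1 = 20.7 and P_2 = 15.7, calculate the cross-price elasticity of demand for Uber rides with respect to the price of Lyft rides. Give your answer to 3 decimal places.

At P_1 = 20.7 and P_2 = 15.7: Q_1 = 1667.288.
∂Q_1/∂P_2 = 1.2P_1 = 1.2(20.7) = 24.8400.
ε = (∂Q_1/∂P_2)(P_2/Q_1) = 24.8400 × (15.7/1667.288) ≈ 0.234.
ε > 0: substitutes.

0.234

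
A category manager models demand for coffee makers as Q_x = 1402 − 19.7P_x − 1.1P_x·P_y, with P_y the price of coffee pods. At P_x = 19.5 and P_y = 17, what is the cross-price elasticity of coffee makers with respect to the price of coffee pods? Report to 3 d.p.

-0.558

At P_x = 19.5 and P_y = 17: Q_x = 653.2.
∂Q_x/∂P_y = -1.1P_x = -1.1(19.5) = -21.4500.
ε = (∂Q_x/∂P_y)(P_y/Q_x) = -21.4500 × (17/653.2) ≈ -0.558.
ε < 0: complements.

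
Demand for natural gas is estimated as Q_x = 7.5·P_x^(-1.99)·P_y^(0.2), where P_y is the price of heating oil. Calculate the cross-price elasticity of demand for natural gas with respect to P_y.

In a log-linear (constant-elasticity) demand function, the coefficient on the exponent of P_y is the cross-price elasticity.
ε = 0.20. Positive, so natural gas and heating oil are substitutes.

0.20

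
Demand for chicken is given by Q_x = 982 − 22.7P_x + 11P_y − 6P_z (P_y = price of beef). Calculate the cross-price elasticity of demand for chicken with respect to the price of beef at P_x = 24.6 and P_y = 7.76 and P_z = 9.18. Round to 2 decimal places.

0.19

At P_x = 24.6 and P_y = 7.76 and P_z = 9.18: Q_x = 453.86.
∂Q_x/∂P_y = 11.
ε = (∂Q_x/∂P_y)(P_y/Q_x) = 11 × (7.76/453.86) ≈ 0.19.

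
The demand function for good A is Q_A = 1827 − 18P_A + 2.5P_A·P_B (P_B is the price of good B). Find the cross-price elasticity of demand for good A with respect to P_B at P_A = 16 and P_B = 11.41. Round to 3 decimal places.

0.229

At P_A = 16 and P_B = 11.41: Q_A = 1995.4.
∂Q_A/∂P_B = 2.5P_A = 2.5(16) = 40.0000.
ε = (∂Q_A/∂P_B)(P_B/Q_A) = 40.0000 × (11.41/1995.4) ≈ 0.229.
ε > 0: substitutes.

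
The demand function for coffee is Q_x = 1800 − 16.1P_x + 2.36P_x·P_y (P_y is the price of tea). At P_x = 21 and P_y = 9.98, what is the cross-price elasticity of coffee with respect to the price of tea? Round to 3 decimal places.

At P_x = 21 and P_y = 9.98: Q_x = 1956.509.
∂Q_x/∂P_y = 2.36P_x = 2.36(21) = 49.5600.
ε = (∂Q_x/∂P_y)(P_y/Q_x) = 49.5600 × (9.98/1956.509) ≈ 0.253.

0.253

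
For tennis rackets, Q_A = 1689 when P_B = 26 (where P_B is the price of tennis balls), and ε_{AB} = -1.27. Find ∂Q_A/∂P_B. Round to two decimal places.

ε = (∂Q_A/∂P_B)·(P_B/Q_A) ⇒ ∂Q_A/∂P_B = ε·Q_A/P_B = -1.27 × 1689/26 ≈ -82.50.

-82.50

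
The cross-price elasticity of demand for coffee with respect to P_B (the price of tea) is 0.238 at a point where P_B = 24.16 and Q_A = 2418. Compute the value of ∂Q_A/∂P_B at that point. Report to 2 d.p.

23.82

ε = (∂Q_A/∂P_B)·(P_B/Q_A) ⇒ ∂Q_A/∂P_B = ε·Q_A/P_B = 0.238 × 2418/24.16 ≈ 23.82.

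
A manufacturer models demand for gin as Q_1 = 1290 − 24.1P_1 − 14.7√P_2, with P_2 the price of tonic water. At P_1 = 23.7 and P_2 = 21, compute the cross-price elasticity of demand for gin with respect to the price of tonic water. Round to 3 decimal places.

At P_1 = 23.7 and P_2 = 21: Q_1 = 651.466.
∂Q_1/∂P_2 = -14.7/(2√P_2) = -14.7/(2√21) = -1.6039.
ε = (∂Q_1/∂P_2)(P_2/Q_1) = -1.6039 × (21/651.466) ≈ -0.052.
ε < 0: complements.

-0.052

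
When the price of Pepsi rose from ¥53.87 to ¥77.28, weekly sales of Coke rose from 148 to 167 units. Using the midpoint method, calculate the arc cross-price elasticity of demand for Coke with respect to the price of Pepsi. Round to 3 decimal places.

0.338

ΔQ_A = 167 − 148 = 19; ΔP_B = 77.28 − 53.87 = 23.41.
Midpoints: Q̄_A = 157.5, P̄_B = 65.58.
ε = (ΔQ_A/Q̄_A)/(ΔP_B/P̄_B) = (19/157.5)/(23.41/65.58) ≈ 0.338.
ε > 0: Coke and Pepsi are substitutes.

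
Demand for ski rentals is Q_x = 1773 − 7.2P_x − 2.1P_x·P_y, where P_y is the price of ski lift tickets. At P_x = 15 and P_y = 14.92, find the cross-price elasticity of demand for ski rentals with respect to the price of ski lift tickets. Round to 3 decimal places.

-0.393

At P_x = 15 and P_y = 14.92: Q_x = 1195.02.
∂Q_x/∂P_y = -2.1P_x = -2.1(15) = -31.5000.
ε = (∂Q_x/∂P_y)(P_y/Q_x) = -31.5000 × (14.92/1195.02) ≈ -0.393.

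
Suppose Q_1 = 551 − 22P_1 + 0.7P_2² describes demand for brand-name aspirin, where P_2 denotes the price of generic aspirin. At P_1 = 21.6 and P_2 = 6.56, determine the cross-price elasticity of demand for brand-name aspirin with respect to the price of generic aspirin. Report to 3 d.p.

At P_1 = 21.6 and P_2 = 6.56: Q_1 = 105.924.
∂Q_1/∂P_2 = 1.4P_2 = 1.4(6.56) = 9.1840.
ε = (∂Q_1/∂P_2)(P_2/Q_1) = 9.1840 × (6.56/105.924) ≈ 0.569.

0.569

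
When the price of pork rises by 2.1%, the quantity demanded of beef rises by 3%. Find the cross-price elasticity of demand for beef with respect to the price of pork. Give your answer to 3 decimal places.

ε = (%ΔQ of beef) / (%ΔP of pork) = (3%) / (2.1%) ≈ 1.429.

1.429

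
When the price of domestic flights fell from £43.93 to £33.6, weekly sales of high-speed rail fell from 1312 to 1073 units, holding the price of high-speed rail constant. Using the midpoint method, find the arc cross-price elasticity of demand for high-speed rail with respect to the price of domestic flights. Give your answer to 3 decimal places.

ΔQ_A = 1073 − 1312 = -239; ΔP_B = 33.6 − 43.93 = -10.33.
Midpoints: Q̄_A = 1192.5, P̄_B = 38.77.
ε = (ΔQ_A/Q̄_A)/(ΔP_B/P̄_B) = (-239/1192.5)/(-10.33/38.77) ≈ 0.752.

0.752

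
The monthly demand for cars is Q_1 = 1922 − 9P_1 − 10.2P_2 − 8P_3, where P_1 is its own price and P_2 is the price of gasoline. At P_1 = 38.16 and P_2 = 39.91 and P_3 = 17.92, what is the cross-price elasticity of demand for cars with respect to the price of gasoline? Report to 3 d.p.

-0.396

At P_1 = 38.16 and P_2 = 39.91 and P_3 = 17.92: Q_1 = 1028.118.
∂Q_1/∂P_2 = -10.2.
ε = (∂Q_1/∂P_2)(P_2/Q_1) = -10.2 × (39.91/1028.118) ≈ -0.396.
Since ε < 0, cars and gasoline are complements.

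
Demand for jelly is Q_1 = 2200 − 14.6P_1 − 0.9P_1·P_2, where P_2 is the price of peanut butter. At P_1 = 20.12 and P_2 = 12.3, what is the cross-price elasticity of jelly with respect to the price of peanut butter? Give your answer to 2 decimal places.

-0.13

At P_1 = 20.12 and P_2 = 12.3: Q_1 = 1683.520.
∂Q_1/∂P_2 = -0.9P_1 = -0.9(20.12) = -18.1080.
ε = (∂Q_1/∂P_2)(P_2/Q_1) = -18.1080 × (12.3/1683.520) ≈ -0.13.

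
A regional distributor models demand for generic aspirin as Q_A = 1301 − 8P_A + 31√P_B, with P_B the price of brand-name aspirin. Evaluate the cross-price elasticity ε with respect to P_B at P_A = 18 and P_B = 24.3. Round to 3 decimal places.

At P_A = 18 and P_B = 24.3: Q_A = 1309.815.
∂Q_A/∂P_B = 31/(2√P_B) = 31/(2√24.3) = 3.1443.
ε = (∂Q_A/∂P_B)(P_B/Q_A) = 3.1443 × (24.3/1309.815) ≈ 0.058.
ε > 0: substitutes.

0.058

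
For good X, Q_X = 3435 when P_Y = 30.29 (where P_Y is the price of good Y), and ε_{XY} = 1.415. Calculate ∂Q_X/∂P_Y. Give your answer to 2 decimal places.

160.47

ε = (∂Q_X/∂P_Y)·(P_Y/Q_X) ⇒ ∂Q_X/∂P_Y = ε·Q_X/P_Y = 1.415 × 3435/30.29 ≈ 160.47.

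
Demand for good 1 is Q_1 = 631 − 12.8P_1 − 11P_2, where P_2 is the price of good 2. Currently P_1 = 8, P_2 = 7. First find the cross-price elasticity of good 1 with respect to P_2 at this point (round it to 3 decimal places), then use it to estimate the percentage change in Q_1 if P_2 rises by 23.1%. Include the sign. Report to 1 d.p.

-4.0%

At P_1 = 8, P_2 = 7: Q_1 = 451.6.
∂Q_1/∂P_2 = -11.
ε = (∂Q_1/∂P_2)(P_2/Q_1) = -11.0000 × 7/451.6 ≈ -0.171.
%ΔQ_1 ≈ ε × %ΔP_2 = -0.171 × (23.1%) = -4.0%.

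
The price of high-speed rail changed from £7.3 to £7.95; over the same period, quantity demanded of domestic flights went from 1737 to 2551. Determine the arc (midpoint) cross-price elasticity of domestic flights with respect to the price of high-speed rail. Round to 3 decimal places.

4.454

ΔQ_A = 2551 − 1737 = 814; ΔP_B = 7.95 − 7.3 = 0.65.
Midpoints: Q̄_A = 2144.0, P̄_B = 7.62.
ε = (ΔQ_A/Q̄_A)/(ΔP_B/P̄_B) = (814/2144.0)/(0.65/7.62) ≈ 4.454.
ε > 0: domestic flights and high-speed rail are substitutes.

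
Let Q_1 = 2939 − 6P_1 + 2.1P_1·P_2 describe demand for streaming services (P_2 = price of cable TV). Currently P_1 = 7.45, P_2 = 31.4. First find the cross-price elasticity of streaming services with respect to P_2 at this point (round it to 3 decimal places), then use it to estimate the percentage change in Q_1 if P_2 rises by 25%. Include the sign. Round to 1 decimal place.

At P_1 = 7.45, P_2 = 31.4: Q_1 = 3385.553.
∂Q_1/∂P_2 = 2.1P_1 = 15.6450.
ε = (∂Q_1/∂P_2)(P_2/Q_1) = 15.6450 × 31.4/3385.553 ≈ 0.145.
%ΔQ_1 ≈ ε × %ΔP_2 = 0.145 × (25%) = 3.6%.

3.6%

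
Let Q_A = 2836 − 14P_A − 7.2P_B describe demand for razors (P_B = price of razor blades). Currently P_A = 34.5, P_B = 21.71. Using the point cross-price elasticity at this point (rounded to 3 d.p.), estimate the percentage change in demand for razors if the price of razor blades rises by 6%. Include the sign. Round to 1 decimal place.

At P_A = 34.5, P_B = 21.71: Q_A = 2196.688.
∂Q_A/∂P_B = -7.2.
ε = (∂Q_A/∂P_B)(P_B/Q_A) = -7.2000 × 21.71/2196.688 ≈ -0.071.
%ΔQ_A ≈ ε × %ΔP_B = -0.071 × (6%) = -0.4%.

-0.4%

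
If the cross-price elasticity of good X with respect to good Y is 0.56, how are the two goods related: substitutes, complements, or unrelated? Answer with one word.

ε = 0.56 > 0, so a higher price of good Y raises demand for good X: substitutes.

substitutes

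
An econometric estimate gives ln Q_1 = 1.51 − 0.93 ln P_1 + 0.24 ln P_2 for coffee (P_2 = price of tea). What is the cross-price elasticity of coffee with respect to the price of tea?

In a log-linear (constant-elasticity) demand function, the coefficient on ln P_2 is the cross-price elasticity.
ε = 0.24. Positive, so coffee and tea are substitutes.

0.24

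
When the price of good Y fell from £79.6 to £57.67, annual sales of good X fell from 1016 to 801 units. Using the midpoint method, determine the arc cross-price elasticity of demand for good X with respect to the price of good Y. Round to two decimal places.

ΔQ_X = 801 − 1016 = -215; ΔP_Y = 57.67 − 79.6 = -21.93.
Midpoints: Q̄_X = 908.5, P̄_Y = 68.63.
ε = (ΔQ_X/Q̄_X)/(ΔP_Y/P̄_Y) = (-215/908.5)/(-21.93/68.63) ≈ 0.74.

0.74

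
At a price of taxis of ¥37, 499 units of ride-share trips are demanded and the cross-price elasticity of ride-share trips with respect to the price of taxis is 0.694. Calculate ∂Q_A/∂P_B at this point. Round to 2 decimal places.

9.36

ε = (∂Q_A/∂P_B)·(P_B/Q_A) ⇒ ∂Q_A/∂P_B = ε·Q_A/P_B = 0.694 × 499/37 ≈ 9.36.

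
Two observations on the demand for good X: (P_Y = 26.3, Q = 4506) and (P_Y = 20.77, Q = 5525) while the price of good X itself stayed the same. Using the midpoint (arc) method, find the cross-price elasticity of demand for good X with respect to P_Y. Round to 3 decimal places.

ΔQ_X = 5525 − 4506 = 1019; ΔP_Y = 20.77 − 26.3 = -5.53.
Midpoints: Q̄_X = 5015.5, P̄_Y = 23.54.
ε = (ΔQ_X/Q̄_X)/(ΔP_Y/P̄_Y) = (1019/5015.5)/(-5.53/23.54) ≈ -0.865.

-0.865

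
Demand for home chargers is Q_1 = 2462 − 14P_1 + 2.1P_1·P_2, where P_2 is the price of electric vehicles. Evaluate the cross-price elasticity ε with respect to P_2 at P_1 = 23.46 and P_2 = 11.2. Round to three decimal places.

0.205

At P_1 = 23.46 and P_2 = 11.2: Q_1 = 2685.339.
∂Q_1/∂P_2 = 2.1P_1 = 2.1(23.46) = 49.2660.
ε = (∂Q_1/∂P_2)(P_2/Q_1) = 49.2660 × (11.2/2685.339) ≈ 0.205.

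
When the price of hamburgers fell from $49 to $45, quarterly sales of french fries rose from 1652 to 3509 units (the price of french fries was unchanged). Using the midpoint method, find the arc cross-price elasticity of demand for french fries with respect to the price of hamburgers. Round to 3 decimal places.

ΔQ_A = 3509 − 1652 = 1857; ΔP_B = 45 − 49 = -4.
Midpoints: Q̄_A = 2580.5, P̄_B = 47.00.
ε = (ΔQ_A/Q̄_A)/(ΔP_B/P̄_B) = (1857/2580.5)/(-4/47.00) ≈ -8.456.

-8.456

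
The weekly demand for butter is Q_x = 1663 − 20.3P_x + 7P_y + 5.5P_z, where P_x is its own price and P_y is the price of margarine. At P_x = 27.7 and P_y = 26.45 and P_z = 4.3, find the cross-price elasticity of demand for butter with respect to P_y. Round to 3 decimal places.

At P_x = 27.7 and P_y = 26.45 and P_z = 4.3: Q_x = 1309.49.
∂Q_x/∂P_y = 7.
ε = (∂Q_x/∂P_y)(P_y/Q_x) = 7 × (26.45/1309.49) ≈ 0.141.

0.141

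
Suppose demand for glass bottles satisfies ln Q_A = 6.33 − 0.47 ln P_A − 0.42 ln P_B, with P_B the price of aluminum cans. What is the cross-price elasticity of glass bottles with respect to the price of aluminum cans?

-0.42

In a log-linear (constant-elasticity) demand function, the coefficient on ln P_B is the cross-price elasticity.
ε = -0.42. Negative, so glass bottles and aluminum cans are complements.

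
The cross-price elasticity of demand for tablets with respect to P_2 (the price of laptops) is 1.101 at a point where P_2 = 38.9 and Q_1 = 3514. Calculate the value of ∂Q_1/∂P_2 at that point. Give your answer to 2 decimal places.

99.46

ε = (∂Q_1/∂P_2)·(P_2/Q_1) ⇒ ∂Q_1/∂P_2 = ε·Q_1/P_2 = 1.101 × 3514/38.9 ≈ 99.46.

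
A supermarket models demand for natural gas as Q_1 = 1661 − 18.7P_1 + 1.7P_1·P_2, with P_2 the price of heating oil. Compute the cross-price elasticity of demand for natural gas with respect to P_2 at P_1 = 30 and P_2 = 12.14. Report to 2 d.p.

At P_1 = 30 and P_2 = 12.14: Q_1 = 1719.14.
∂Q_1/∂P_2 = 1.7P_1 = 1.7(30) = 51.0000.
ε = (∂Q_1/∂P_2)(P_2/Q_1) = 51.0000 × (12.14/1719.14) ≈ 0.36.

0.36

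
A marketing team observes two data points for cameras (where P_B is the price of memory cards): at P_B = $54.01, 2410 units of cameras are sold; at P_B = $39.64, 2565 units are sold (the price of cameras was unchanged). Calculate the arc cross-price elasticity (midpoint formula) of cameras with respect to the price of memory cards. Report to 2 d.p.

ΔQ_A = 2565 − 2410 = 155; ΔP_B = 39.64 − 54.01 = -14.37.
Midpoints: Q̄_A = 2487.5, P̄_B = 46.83.
ε = (ΔQ_A/Q̄_A)/(ΔP_B/P̄_B) = (155/2487.5)/(-14.37/46.83) ≈ -0.20.

-0.20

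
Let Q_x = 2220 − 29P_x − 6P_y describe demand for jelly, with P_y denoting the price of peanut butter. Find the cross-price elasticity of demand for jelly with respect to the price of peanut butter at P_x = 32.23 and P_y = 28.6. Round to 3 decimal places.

At P_x = 32.23 and P_y = 28.6: Q_x = 1113.73.
∂Q_x/∂P_y = -6.
ε = (∂Q_x/∂P_y)(P_y/Q_x) = -6 × (28.6/1113.73) ≈ -0.154.

-0.154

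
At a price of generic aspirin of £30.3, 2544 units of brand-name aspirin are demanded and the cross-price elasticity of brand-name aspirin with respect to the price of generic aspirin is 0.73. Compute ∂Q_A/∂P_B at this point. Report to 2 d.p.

ε = (∂Q_A/∂P_B)·(P_B/Q_A) ⇒ ∂Q_A/∂P_B = ε·Q_A/P_B = 0.73 × 2544/30.3 ≈ 61.29.

61.29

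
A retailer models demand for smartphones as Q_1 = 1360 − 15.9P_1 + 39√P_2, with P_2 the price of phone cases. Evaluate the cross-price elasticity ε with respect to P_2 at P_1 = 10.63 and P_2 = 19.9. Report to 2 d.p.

0.06

At P_1 = 10.63 and P_2 = 19.9: Q_1 = 1364.960.
∂Q_1/∂P_2 = 39/(2√P_2) = 39/(2√19.9) = 4.3713.
ε = (∂Q_1/∂P_2)(P_2/Q_1) = 4.3713 × (19.9/1364.960) ≈ 0.06.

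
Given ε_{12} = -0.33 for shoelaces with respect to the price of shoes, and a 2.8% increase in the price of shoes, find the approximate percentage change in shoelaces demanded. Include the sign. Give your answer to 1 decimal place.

-0.9%

%ΔQ ≈ ε × %ΔP of shoes = -0.33 × (2.8%) = -0.9%.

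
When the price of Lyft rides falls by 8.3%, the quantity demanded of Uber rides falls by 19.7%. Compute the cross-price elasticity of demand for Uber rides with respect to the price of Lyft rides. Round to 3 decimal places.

2.373

ε = (%ΔQ of Uber rides) / (%ΔP of Lyft rides) = (-19.7%) / (-8.3%) ≈ 2.373.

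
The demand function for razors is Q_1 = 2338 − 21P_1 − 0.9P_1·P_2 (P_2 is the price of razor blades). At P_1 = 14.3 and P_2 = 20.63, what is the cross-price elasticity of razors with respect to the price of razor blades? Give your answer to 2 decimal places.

At P_1 = 14.3 and P_2 = 20.63: Q_1 = 1772.192.
∂Q_1/∂P_2 = -0.9P_1 = -0.9(14.3) = -12.8700.
ε = (∂Q_1/∂P_2)(P_2/Q_1) = -12.8700 × (20.63/1772.192) ≈ -0.15.

-0.15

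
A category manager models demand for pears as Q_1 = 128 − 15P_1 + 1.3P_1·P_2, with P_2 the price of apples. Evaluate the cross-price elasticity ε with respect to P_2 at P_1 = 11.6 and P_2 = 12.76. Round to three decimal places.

1.314

At P_1 = 11.6 and P_2 = 12.76: Q_1 = 146.421.
∂Q_1/∂P_2 = 1.3P_1 = 1.3(11.6) = 15.0800.
ε = (∂Q_1/∂P_2)(P_2/Q_1) = 15.0800 × (12.76/146.421) ≈ 1.314.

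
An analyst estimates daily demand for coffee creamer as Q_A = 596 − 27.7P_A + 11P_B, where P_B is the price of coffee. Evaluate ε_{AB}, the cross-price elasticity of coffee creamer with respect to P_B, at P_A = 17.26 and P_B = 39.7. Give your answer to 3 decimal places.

At P_A = 17.26 and P_B = 39.7: Q_A = 554.598.
∂Q_A/∂P_B = 11.
ε = (∂Q_A/∂P_B)(P_B/Q_A) = 11 × (39.7/554.598) ≈ 0.787.
Since ε > 0, coffee creamer and coffee are substitutes.

0.787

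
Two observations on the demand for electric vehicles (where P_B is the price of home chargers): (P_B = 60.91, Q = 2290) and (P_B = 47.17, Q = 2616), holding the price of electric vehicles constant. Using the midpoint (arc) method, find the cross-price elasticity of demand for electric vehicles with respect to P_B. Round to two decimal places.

ΔQ_A = 2616 − 2290 = 326; ΔP_B = 47.17 − 60.91 = -13.74.
Midpoints: Q̄_A = 2453.0, P̄_B = 54.04.
ε = (ΔQ_A/Q̄_A)/(ΔP_B/P̄_B) = (326/2453.0)/(-13.74/54.04) ≈ -0.52.

-0.52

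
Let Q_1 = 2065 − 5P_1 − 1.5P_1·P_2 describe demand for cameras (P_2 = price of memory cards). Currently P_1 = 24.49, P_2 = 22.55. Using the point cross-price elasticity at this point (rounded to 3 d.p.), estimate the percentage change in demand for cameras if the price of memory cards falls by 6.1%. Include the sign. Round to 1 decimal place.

4.5%

At P_1 = 24.49, P_2 = 22.55: Q_1 = 1114.176.
∂Q_1/∂P_2 = -1.5P_1 = -36.7350.
ε = (∂Q_1/∂P_2)(P_2/Q_1) = -36.7350 × 22.55/1114.176 ≈ -0.743.
%ΔQ_1 ≈ ε × %ΔP_2 = -0.743 × (-6.1%) = 4.5%.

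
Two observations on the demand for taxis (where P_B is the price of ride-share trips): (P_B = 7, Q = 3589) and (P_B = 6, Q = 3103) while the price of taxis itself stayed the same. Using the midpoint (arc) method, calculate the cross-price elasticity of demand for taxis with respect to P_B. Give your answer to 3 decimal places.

ΔQ_A = 3103 − 3589 = -486; ΔP_B = 6 − 7 = -1.
Midpoints: Q̄_A = 3346.0, P̄_B = 6.50.
ε = (ΔQ_A/Q̄_A)/(ΔP_B/P̄_B) = (-486/3346.0)/(-1/6.50) ≈ 0.944.
ε > 0: taxis and ride-share trips are substitutes.

0.944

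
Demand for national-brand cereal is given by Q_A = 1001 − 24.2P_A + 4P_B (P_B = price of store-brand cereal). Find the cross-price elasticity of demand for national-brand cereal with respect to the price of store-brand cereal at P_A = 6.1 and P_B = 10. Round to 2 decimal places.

At P_A = 6.1 and P_B = 10: Q_A = 893.38.
∂Q_A/∂P_B = 4.
ε = (∂Q_A/∂P_B)(P_B/Q_A) = 4 × (10/893.38) ≈ 0.04.

0.04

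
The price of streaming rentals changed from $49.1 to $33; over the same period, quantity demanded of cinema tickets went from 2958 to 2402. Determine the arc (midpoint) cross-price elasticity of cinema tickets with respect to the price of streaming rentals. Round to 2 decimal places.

ΔQ_A = 2402 − 2958 = -556; ΔP_B = 33 − 49.1 = -16.1.
Midpoints: Q̄_A = 2680.0, P̄_B = 41.05.
ε = (ΔQ_A/Q̄_A)/(ΔP_B/P̄_B) = (-556/2680.0)/(-16.1/41.05) ≈ 0.53.

0.53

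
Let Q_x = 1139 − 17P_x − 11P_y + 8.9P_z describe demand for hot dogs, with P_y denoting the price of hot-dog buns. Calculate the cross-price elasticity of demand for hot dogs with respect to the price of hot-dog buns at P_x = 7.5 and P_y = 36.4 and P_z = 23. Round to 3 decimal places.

At P_x = 7.5 and P_y = 36.4 and P_z = 23: Q_x = 815.8.
∂Q_x/∂P_y = -11.
ε = (∂Q_x/∂P_y)(P_y/Q_x) = -11 × (36.4/815.8) ≈ -0.491.

-0.491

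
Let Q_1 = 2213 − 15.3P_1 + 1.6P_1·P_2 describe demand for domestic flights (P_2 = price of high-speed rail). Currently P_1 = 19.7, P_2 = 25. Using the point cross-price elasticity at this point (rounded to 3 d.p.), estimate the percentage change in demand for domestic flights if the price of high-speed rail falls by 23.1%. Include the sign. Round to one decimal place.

At P_1 = 19.7, P_2 = 25: Q_1 = 2699.59.
∂Q_1/∂P_2 = 1.6P_1 = 31.5200.
ε = (∂Q_1/∂P_2)(P_2/Q_1) = 31.5200 × 25/2699.59 ≈ 0.292.
%ΔQ_1 ≈ ε × %ΔP_2 = 0.292 × (-23.1%) = -6.7%.

-6.7%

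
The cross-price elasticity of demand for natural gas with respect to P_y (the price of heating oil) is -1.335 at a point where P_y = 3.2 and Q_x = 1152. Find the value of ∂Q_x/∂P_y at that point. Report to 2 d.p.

ε = (∂Q_x/∂P_y)·(P_y/Q_x) ⇒ ∂Q_x/∂P_y = ε·Q_x/P_y = -1.335 × 1152/3.2 ≈ -480.60.

-480.60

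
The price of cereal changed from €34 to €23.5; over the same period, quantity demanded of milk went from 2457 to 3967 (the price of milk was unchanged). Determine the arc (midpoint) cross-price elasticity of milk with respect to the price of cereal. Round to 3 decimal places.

ΔQ_A = 3967 − 2457 = 1510; ΔP_B = 23.5 − 34 = -10.5.
Midpoints: Q̄_A = 3212.0, P̄_B = 28.75.
ε = (ΔQ_A/Q̄_A)/(ΔP_B/P̄_B) = (1510/3212.0)/(-10.5/28.75) ≈ -1.287.
ε < 0: milk and cereal are complements.

-1.287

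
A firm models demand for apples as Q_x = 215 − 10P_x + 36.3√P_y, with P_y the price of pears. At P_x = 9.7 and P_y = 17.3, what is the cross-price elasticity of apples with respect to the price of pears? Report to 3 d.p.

At P_x = 9.7 and P_y = 17.3: Q_x = 268.984.
∂Q_x/∂P_y = 36.3/(2√P_y) = 36.3/(2√17.3) = 4.3637.
ε = (∂Q_x/∂P_y)(P_y/Q_x) = 4.3637 × (17.3/268.984) ≈ 0.281.
ε > 0: substitutes.

0.281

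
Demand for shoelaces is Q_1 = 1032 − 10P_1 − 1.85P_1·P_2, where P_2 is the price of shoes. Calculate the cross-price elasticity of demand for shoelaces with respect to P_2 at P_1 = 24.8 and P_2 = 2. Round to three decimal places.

-0.133

At P_1 = 24.8 and P_2 = 2: Q_1 = 692.24.
∂Q_1/∂P_2 = -1.85P_1 = -1.85(24.8) = -45.8800.
ε = (∂Q_1/∂P_2)(P_2/Q_1) = -45.8800 × (2/692.24) ≈ -0.133.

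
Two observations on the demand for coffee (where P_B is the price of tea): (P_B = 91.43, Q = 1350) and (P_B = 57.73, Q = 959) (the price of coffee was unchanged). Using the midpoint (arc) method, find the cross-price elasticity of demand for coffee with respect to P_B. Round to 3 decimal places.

ΔQ_A = 959 − 1350 = -391; ΔP_B = 57.73 − 91.43 = -33.7.
Midpoints: Q̄_A = 1154.5, P̄_B = 74.58.
ε = (ΔQ_A/Q̄_A)/(ΔP_B/P̄_B) = (-391/1154.5)/(-33.7/74.58) ≈ 0.750.
ε > 0: coffee and tea are substitutes.

0.750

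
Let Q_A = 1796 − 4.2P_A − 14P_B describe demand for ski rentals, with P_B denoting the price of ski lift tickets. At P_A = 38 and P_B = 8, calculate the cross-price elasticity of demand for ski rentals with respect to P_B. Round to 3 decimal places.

-0.073

At P_A = 38 and P_B = 8: Q_A = 1524.4.
∂Q_A/∂P_B = -14.
ε = (∂Q_A/∂P_B)(P_B/Q_A) = -14 × (8/1524.4) ≈ -0.073.
Since ε < 0, ski rentals and ski lift tickets are complements.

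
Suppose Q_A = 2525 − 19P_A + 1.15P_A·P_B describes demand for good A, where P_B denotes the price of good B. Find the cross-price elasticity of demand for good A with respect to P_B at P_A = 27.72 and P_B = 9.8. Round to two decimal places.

At P_A = 27.72 and P_B = 9.8: Q_A = 2310.724.
∂Q_A/∂P_B = 1.15P_A = 1.15(27.72) = 31.8780.
ε = (∂Q_A/∂P_B)(P_B/Q_A) = 31.8780 × (9.8/2310.724) ≈ 0.14.
ε > 0: substitutes.

0.14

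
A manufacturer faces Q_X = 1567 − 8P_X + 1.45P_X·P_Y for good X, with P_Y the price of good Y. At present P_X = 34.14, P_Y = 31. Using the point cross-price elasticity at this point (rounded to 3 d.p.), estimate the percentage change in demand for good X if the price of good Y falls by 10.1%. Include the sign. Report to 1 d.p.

At P_X = 34.14, P_Y = 31: Q_X = 2828.473.
∂Q_X/∂P_Y = 1.45P_X = 49.5030.
ε = (∂Q_X/∂P_Y)(P_Y/Q_X) = 49.5030 × 31/2828.473 ≈ 0.543.
%ΔQ_X ≈ ε × %ΔP_Y = 0.543 × (-10.1%) = -5.5%.

-5.5%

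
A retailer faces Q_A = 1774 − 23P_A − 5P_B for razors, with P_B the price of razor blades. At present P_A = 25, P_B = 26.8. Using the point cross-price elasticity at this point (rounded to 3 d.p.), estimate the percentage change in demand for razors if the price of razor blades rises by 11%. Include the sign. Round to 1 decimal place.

-1.4%

At P_A = 25, P_B = 26.8: Q_A = 1065.
∂Q_A/∂P_B = -5.
ε = (∂Q_A/∂P_B)(P_B/Q_A) = -5.0000 × 26.8/1065 ≈ -0.126.
%ΔQ_A ≈ ε × %ΔP_B = -0.126 × (11%) = -1.4%.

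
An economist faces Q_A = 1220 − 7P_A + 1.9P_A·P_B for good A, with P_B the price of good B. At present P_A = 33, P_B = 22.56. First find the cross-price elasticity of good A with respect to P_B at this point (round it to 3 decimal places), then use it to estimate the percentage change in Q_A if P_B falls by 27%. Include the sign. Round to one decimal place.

At P_A = 33, P_B = 22.56: Q_A = 2403.512.
∂Q_A/∂P_B = 1.9P_A = 62.7000.
ε = (∂Q_A/∂P_B)(P_B/Q_A) = 62.7000 × 22.56/2403.512 ≈ 0.589.
%ΔQ_A ≈ ε × %ΔP_B = 0.589 × (-27%) = -15.9%.

-15.9%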